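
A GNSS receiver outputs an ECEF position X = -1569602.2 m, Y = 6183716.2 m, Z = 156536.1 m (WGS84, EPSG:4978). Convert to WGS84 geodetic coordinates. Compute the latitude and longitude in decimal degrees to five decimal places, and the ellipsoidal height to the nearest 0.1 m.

λ = atan2(Y, X) = 104.24249980°; p = √(X²+Y²) = 6379811.7 m.
Bowring's method on WGS84 (a = 6378137 m, b = 6356752.314 m) gives φ = 1.41499996°, h = 3607.723 m.

lat 1.41500°, lon 104.24250°, h 3607.7 m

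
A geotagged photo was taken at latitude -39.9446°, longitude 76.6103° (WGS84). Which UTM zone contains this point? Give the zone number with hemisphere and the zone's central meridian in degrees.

Zone 43S, central meridian 75°

UTM zone = ⌊(λ + 180)/6⌋ + 1; 76.6103° ∈ [72°, 78°) → zone 43.
Hemisphere: S (φ < 0).
Central meridian λ₀ = 6×43 − 183 = 75°.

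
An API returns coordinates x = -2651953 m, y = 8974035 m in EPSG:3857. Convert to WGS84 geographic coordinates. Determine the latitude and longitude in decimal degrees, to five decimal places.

lat 62.48070°, lon -23.82290°

R = 6378137 m. λ = x/R = -23.82289913°.
φ = 2·arctan(exp(y/R)) − 90° = 2·arctan(4.08368) − 90° = 62.48070028°.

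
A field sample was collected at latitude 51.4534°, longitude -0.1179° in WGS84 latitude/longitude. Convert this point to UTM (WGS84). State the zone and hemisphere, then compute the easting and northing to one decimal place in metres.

Longitude -0.1179° lies in the 6° band [-6°, 0°), giving zone 30; latitude is north of the equator, so 30N.
Zone 30 central meridian λ₀ = 6×30 − 183 = -3°; Δλ = +2.8821°.
Transverse Mercator on WGS84 with k₀ = 0.9996 gives E = 700239.601 m, N = 5704186.979 m.

Zone 30N: E 700239.6 m, N 5704187.0 m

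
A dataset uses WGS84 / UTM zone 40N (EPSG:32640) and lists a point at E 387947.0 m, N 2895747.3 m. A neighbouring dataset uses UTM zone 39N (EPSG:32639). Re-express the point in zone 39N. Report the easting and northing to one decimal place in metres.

E 987878.2 m, N 2904441.3 m

UTM 40N → geographic: φ = 26.17680003°, λ = 55.87869981°.
UTM 39N (λ₀ = 51°) forward: E = 987878.231 m, N = 2904441.304 m.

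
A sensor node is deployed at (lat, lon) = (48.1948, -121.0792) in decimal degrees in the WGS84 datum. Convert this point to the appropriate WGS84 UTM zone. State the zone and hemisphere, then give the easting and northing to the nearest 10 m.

Zone 10N: E 642740 m, N 5339740 m

Longitude -121.0792° lies in the 6° band [-126°, -120°), giving zone 10; latitude is north of the equator, so 10N.
Zone 10 central meridian λ₀ = 6×10 − 183 = -123°; Δλ = +1.9208°.
Transverse Mercator on WGS84 with k₀ = 0.9996 gives E = 642739.859 m, N = 5339735.622 m.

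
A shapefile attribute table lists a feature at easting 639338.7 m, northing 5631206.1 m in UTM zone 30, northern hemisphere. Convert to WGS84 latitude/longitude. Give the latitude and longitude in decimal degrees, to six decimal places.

Zone 30N: λ₀ = -3°, k₀ = 0.9996, false easting 500000 m.
Meridian distance M = (N − FN)/k₀ = 5633459.5 m.
Inverse transverse Mercator on WGS84 gives φ = 50.81579998°, λ = -1.02200064°.

lat 50.815800°, lon -1.022001°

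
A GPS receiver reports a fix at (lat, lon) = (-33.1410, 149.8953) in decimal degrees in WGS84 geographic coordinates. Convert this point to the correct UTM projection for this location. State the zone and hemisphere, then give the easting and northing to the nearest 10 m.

Longitude 149.8953° lies in the 6° band [144°, 150°), giving zone 55; latitude is south of the equator, so 55S.
Zone 55 central meridian λ₀ = 6×55 − 183 = 147°; Δλ = +2.8953°.
Transverse Mercator on WGS84 with k₀ = 0.9996 gives E = 770082.428 m, N = 6329349.004 m.

Zone 55S: E 770080 m, N 6329350 m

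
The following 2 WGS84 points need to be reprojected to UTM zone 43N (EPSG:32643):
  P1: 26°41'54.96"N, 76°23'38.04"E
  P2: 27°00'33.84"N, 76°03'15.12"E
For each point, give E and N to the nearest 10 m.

UTM zone 43N: λ₀ = 75°, k₀ = 0.9996.
P1 (26.6986°, 76.3939°) → (638671.058, 2953811.107) m.
P2 (27.0094°, 76.0542°) → (604587.445, 2987913.367) m.

P1: E 638670 m, N 2953810 m; P2: E 604590 m, N 2987910 m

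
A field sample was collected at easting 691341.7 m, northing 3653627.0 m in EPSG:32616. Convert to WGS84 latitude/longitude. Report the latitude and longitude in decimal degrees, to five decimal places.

lat 33.00430°, lon -84.95180°

Zone 16N: λ₀ = -87°, k₀ = 0.9996, false easting 500000 m.
Meridian distance M = (N − FN)/k₀ = 3655089.0 m.
Inverse transverse Mercator on WGS84 gives φ = 33.00429983°, λ = -84.95180032°.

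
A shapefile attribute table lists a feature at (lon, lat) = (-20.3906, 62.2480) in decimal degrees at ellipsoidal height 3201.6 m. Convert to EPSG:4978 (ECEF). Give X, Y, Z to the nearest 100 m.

X 2792600 m, Y -1038000 m, Z 5624300 m

WGS84: a = 6378137 m, e² = 0.006694380; N(φ) = a/√(1−e²sin²φ) = 6394922.895 m.
X = (N+h)·cosφ·cosλ = 2792574.562 m; Y = (N+h)·cosφ·sinλ = -1038027.684 m; Z = (N(1−e²)+h)·sinφ = 5624271.425 m.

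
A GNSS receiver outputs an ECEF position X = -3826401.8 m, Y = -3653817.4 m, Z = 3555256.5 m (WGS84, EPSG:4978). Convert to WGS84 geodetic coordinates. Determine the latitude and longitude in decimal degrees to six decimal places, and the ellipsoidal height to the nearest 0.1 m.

λ = atan2(Y, X) = -136.32169973°; p = √(X²+Y²) = 5290721.3 m.
Bowring's method on WGS84 (a = 6378137 m, b = 6356752.314 m) gives φ = 34.07860002°, h = 2829.175 m.

lat 34.078600°, lon -136.321700°, h 2829.2 m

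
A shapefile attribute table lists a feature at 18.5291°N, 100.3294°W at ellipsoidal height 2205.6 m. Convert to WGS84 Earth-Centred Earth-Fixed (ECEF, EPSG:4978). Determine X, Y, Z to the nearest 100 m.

X -1085100 m, Y -5953600 m, Z 2014700 m

WGS84: a = 6378137 m, e² = 0.006694380; N(φ) = a/√(1−e²sin²φ) = 6380294.072 m.
X = (N+h)·cosφ·cosλ = -1085102.798 m; Y = (N+h)·cosφ·sinλ = -5953568.001 m; Z = (N(1−e²)+h)·sinφ = 2014697.380 m.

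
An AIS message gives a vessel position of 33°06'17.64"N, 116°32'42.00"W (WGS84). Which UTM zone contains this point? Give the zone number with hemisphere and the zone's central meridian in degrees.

UTM zone = ⌊(λ + 180)/6⌋ + 1; -116.5450° ∈ [-120°, -114°) → zone 11.
Hemisphere: N (φ ≥ 0).
Central meridian λ₀ = 6×11 − 183 = -117°.

Zone 11N, central meridian -117°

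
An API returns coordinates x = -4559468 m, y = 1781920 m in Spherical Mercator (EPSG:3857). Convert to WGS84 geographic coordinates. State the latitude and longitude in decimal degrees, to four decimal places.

lat 15.8030°, lon -40.9584°

R = 6378137 m. λ = x/R = -40.95839792°.
φ = 2·arctan(exp(y/R)) − 90° = 2·arctan(1.32231) − 90° = 15.80299778°.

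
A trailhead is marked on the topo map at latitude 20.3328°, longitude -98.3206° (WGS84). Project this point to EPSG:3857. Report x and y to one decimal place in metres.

Web Mercator is spherical with R = a = 6378137 m.
x = R·λ = 6378137 × -1.716018193 = -10944999.126 m.
y = R·ln tan(π/4 + φ/2) = 6378137 × 0.362566312 = 2312497.611 m.

x -10944999.1 m, y 2312497.6 m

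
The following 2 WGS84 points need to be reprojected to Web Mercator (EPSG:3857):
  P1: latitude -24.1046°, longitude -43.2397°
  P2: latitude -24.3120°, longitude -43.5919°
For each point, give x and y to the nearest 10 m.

Web Mercator: x = R·λ, y = R·ln tan(π/4+φ/2), R = 6378137 m.
P1 (-24.1046°, -43.2397°) → (-4813421.386, -2766159.265) m.
P2 (-24.3120°, -43.5919°) → (-4852628.111, -2791473.018) m.

P1: x -4813420 m, y -2766160 m; P2: x -4852630 m, y -2791470 m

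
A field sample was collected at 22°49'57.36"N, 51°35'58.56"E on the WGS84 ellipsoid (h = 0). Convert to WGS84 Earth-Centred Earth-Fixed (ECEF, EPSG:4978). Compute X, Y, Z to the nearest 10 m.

X 3653210 m, Y 4609130 m, Z 2459640 m

WGS84: a = 6378137 m, e² = 0.006694380; N(φ) = a/√(1−e²sin²φ) = 6381354.035 m.
X = (N+h)·cosφ·cosλ = 3653205.501 m; Y = (N+h)·cosφ·sinλ = 4609132.128 m; Z = (N(1−e²)+h)·sinφ = 2459644.130 m.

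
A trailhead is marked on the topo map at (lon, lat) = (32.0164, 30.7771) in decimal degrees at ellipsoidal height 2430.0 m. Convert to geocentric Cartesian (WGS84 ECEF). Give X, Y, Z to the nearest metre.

WGS84: a = 6378137 m, e² = 0.006694380; N(φ) = a/√(1−e²sin²φ) = 6383734.262 m.
X = (N+h)·cosφ·cosλ = 4652208.616 m; Y = (N+h)·cosφ·sinλ = 2908874.481 m; Z = (N(1−e²)+h)·sinφ = 3245929.601 m.

X 4652209 m, Y 2908874 m, Z 3245930 m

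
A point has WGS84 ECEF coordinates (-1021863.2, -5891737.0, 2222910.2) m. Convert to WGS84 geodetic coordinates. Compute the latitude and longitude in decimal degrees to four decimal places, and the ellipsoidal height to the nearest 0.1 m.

λ = atan2(Y, X) = -99.83950031°; p = √(X²+Y²) = 5979696.4 m.
Bowring's method on WGS84 (a = 6378137 m, b = 6356752.314 m) gives φ = 20.51819992°, h = 3977.087 m.

lat 20.5182°, lon -99.8395°, h 3977.1 m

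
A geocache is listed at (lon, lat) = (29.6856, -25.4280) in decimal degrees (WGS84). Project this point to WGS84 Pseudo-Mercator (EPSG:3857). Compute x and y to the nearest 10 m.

Web Mercator is spherical with R = a = 6378137 m.
x = R·λ = 6378137 × 0.518111460 = 3304585.876 m.
y = R·ln tan(π/4 + φ/2) = 6378137 × -0.459132039 = -2928407.044 m.

x 3304590 m, y -2928410 m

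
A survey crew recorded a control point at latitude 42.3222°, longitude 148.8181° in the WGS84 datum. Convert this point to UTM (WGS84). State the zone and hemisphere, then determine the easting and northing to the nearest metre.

Zone 55N: E 649811 m, N 4687151 m

Longitude 148.8181° lies in the 6° band [144°, 150°), giving zone 55; latitude is north of the equator, so 55N.
Zone 55 central meridian λ₀ = 6×55 − 183 = 147°; Δλ = +1.8181°.
Transverse Mercator on WGS84 with k₀ = 0.9996 gives E = 649811.152 m, N = 4687151.371 m.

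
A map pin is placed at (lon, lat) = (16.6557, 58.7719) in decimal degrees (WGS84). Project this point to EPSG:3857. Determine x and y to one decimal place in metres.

Web Mercator is spherical with R = a = 6378137 m.
x = R·λ = 6378137 × 0.290696804 = 1854104.043 m.
y = R·ln tan(π/4 + φ/2) = 6378137 × 1.274862582 = 8131248.203 m.

x 1854104.0 m, y 8131248.2 m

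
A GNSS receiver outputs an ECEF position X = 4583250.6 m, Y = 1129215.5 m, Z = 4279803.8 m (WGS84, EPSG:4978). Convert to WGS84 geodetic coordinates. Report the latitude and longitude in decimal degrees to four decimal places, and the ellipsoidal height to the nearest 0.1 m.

λ = atan2(Y, X) = 13.84079956°; p = √(X²+Y²) = 4720308.6 m.
Bowring's method on WGS84 (a = 6378137 m, b = 6356752.314 m) gives φ = 42.38940033°, h = 3196.524 m.

lat 42.3894°, lon 13.8408°, h 3196.5 m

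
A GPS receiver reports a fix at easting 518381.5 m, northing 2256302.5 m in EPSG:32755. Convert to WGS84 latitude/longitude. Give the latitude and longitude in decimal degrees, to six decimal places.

Zone 55S: λ₀ = 147°, k₀ = 0.9996, false easting 500000 m, false northing 10000000 m.
Meridian distance M = (N − FN)/k₀ = -7746796.2 m.
Inverse transverse Mercator on WGS84 gives φ = -69.80050022°, λ = 147.47700086°.

lat -69.800500°, lon 147.477001°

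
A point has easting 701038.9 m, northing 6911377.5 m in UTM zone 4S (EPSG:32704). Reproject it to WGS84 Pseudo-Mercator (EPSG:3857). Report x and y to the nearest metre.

x -17472407 m, y -3237304 m

Unproject from UTM 4S (λ₀ = -159°) → φ = -27.90740041°, λ = -156.95730047°.
Web Mercator (R = 6378137 m): x = -17472406.765 m, y = -3237304.109 m.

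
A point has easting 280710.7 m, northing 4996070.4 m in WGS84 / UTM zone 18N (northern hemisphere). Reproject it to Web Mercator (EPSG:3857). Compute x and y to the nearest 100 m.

Unproject from UTM 18N (λ₀ = -75°) → φ = 45.08410009°, λ = -77.78640005°.
Web Mercator (R = 6378137 m): x = -8659142.444 m, y = 5634771.055 m.

x -8659100 m, y 5634800 m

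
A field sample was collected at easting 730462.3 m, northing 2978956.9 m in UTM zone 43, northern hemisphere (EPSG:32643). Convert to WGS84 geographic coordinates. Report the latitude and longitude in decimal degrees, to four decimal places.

lat 26.9134°, lon 77.3207°

Zone 43N: λ₀ = 75°, k₀ = 0.9996, false easting 500000 m.
Meridian distance M = (N − FN)/k₀ = 2980149.0 m.
Inverse transverse Mercator on WGS84 gives φ = 26.91339967°, λ = 77.32070042°.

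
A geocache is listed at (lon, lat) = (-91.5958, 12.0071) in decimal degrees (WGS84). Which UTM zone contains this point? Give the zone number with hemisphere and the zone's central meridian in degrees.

Zone 15N, central meridian -93°

UTM zone = ⌊(λ + 180)/6⌋ + 1; -91.5958° ∈ [-96°, -90°) → zone 15.
Hemisphere: N (φ ≥ 0).
Central meridian λ₀ = 6×15 − 183 = -93°.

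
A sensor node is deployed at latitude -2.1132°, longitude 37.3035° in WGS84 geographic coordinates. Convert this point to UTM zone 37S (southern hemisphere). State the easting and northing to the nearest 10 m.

E 311320 m, N 9766320 m

Zone 37 central meridian λ₀ = 6×37 − 183 = 39°; Δλ = -1.6965°.
Transverse Mercator on WGS84 with k₀ = 0.9996 gives E = 311321.868 m, N = 9766323.819 m.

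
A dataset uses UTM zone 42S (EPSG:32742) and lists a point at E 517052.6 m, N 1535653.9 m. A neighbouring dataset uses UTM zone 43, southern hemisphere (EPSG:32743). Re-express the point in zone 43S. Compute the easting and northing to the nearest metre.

UTM 42S → geographic: φ = -76.26049998°, λ = 69.64320172°.
UTM 43S (λ₀ = 75°) forward: E = 358161.181 m, N = 1529300.858 m.

E 358161 m, N 1529301 m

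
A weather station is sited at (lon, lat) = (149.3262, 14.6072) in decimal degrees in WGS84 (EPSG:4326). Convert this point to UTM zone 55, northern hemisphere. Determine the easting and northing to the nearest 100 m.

E 750600 m, N 1616200 m

Zone 55 central meridian λ₀ = 6×55 − 183 = 147°; Δλ = +2.3262°.
Transverse Mercator on WGS84 with k₀ = 0.9996 gives E = 750595.046 m, N = 1616164.737 m.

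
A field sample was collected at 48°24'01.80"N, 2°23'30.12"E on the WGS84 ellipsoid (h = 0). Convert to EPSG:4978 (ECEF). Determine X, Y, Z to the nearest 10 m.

X 4238820 m, Y 177040 m, Z 4746560 m

WGS84: a = 6378137 m, e² = 0.006694380; N(φ) = a/√(1−e²sin²φ) = 6390109.121 m.
X = (N+h)·cosφ·cosλ = 4238823.528 m; Y = (N+h)·cosφ·sinλ = 177044.223 m; Z = (N(1−e²)+h)·sinφ = 4746559.003 m.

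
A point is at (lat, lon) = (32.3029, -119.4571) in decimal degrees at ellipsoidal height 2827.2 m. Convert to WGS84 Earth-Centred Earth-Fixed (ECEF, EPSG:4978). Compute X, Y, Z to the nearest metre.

WGS84: a = 6378137 m, e² = 0.006694380; N(φ) = a/√(1−e²sin²φ) = 6384242.517 m.
X = (N+h)·cosφ·cosλ = -2654865.922 m; Y = (N+h)·cosφ·sinλ = -4700668.339 m; Z = (N(1−e²)+h)·sinφ = 3390379.689 m.

X -2654866 m, Y -4700668 m, Z 3390380 m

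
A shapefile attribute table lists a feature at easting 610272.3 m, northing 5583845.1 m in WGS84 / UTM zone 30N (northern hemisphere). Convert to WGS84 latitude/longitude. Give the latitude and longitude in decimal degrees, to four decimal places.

lat 50.3963°, lon -1.4485°

Zone 30N: λ₀ = -3°, k₀ = 0.9996, false easting 500000 m.
Meridian distance M = (N − FN)/k₀ = 5586079.5 m.
Inverse transverse Mercator on WGS84 gives φ = 50.39629983°, λ = -1.44849957°.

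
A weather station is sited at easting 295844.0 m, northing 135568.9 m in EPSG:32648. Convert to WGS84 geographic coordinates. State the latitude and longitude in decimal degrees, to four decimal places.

lat 1.2259°, lon 103.1652°

Zone 48N: λ₀ = 105°, k₀ = 0.9996, false easting 500000 m.
Meridian distance M = (N − FN)/k₀ = 135623.1 m.
Inverse transverse Mercator on WGS84 gives φ = 1.22589959°, λ = 103.16519985°.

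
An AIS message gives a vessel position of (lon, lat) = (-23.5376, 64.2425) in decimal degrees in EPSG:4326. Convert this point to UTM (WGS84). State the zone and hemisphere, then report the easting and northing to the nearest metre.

Zone 27N: E 376982 m, N 7126491 m

Longitude -23.5376° lies in the 6° band [-24°, -18°), giving zone 27; latitude is north of the equator, so 27N.
Zone 27 central meridian λ₀ = 6×27 − 183 = -21°; Δλ = -2.5376°.
Transverse Mercator on WGS84 with k₀ = 0.9996 gives E = 376982.321 m, N = 7126491.134 m.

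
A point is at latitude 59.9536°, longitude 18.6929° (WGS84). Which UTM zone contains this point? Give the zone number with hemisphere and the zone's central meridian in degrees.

Zone 34N, central meridian 21°

UTM zone = ⌊(λ + 180)/6⌋ + 1; 18.6929° ∈ [18°, 24°) → zone 34.
Hemisphere: N (φ ≥ 0).
Central meridian λ₀ = 6×34 − 183 = 21°.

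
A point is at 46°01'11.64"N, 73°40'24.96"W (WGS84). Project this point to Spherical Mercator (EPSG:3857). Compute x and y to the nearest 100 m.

Web Mercator is spherical with R = a = 6378137 m.
x = R·λ = 6378137 × -1.285846892 = -8201307.637 m.
y = R·ln tan(π/4 + φ/2) = 6378137 × 0.906775565 = 5783538.783 m.

x -8201300 m, y 5783500 m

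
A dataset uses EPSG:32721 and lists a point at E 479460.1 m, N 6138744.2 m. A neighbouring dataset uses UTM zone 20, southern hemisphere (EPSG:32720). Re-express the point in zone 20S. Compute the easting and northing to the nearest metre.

E 1027989 m, N 6123515 m

UTM 21S → geographic: φ = -34.89350024°, λ = -57.22479964°.
UTM 20S (λ₀ = -63°) forward: E = 1027989.194 m, N = 6123514.540 m.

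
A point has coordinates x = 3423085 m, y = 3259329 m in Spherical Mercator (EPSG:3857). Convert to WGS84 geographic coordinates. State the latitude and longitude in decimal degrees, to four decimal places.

R = 6378137 m. λ = x/R = 30.75009574°.
φ = 2·arctan(exp(y/R)) − 90° = 2·arctan(1.66698) − 90° = 28.08210262°.

lat 28.0821°, lon 30.7501°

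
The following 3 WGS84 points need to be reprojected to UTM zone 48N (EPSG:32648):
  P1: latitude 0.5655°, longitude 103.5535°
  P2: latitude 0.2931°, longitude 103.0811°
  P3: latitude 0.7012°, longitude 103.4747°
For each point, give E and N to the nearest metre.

P1: E 339031 m, N 62525 m; P2: E 286437 m, N 32415 m; P3: E 330265 m, N 77531 m

UTM zone 48N: λ₀ = 105°, k₀ = 0.9996.
P1 (0.5655°, 103.5535°) → (339031.341, 62524.819) m.
P2 (0.2931°, 103.0811°) → (286437.054, 32414.659) m.
P3 (0.7012°, 103.4747°) → (330264.745, 77531.361) m.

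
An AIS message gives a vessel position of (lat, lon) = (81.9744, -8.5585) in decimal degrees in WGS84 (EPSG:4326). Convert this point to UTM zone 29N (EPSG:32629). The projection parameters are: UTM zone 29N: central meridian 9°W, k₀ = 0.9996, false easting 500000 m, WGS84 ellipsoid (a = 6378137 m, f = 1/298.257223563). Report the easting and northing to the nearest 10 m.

Zone 29 central meridian λ₀ = 6×29 − 183 = -9°; Δλ = +0.4415°.
Transverse Mercator on WGS84 with k₀ = 0.9996 gives E = 506881.575 m, N = 9101997.565 m.

E 506880 m, N 9102000 m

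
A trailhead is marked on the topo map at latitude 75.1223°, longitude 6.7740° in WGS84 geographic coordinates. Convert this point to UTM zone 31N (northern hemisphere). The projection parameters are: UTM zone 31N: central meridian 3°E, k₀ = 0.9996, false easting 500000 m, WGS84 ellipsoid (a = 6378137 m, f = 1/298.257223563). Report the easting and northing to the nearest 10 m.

Zone 31 central meridian λ₀ = 6×31 − 183 = 3°; Δλ = +3.7740°.
Transverse Mercator on WGS84 with k₀ = 0.9996 gives E = 608096.200 m, N = 8340694.494 m.

E 608100 m, N 8340690 m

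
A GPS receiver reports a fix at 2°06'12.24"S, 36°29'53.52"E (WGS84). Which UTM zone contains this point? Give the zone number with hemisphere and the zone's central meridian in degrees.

Zone 37S, central meridian 39°

UTM zone = ⌊(λ + 180)/6⌋ + 1; 36.4982° ∈ [36°, 42°) → zone 37.
Hemisphere: S (φ < 0).
Central meridian λ₀ = 6×37 − 183 = 39°.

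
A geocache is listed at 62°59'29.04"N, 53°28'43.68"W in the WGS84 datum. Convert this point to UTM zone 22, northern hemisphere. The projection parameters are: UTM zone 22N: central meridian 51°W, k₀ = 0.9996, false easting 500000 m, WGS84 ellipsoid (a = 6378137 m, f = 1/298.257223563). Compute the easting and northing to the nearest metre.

Zone 22 central meridian λ₀ = 6×22 − 183 = -51°; Δλ = -2.4788°.
Transverse Mercator on WGS84 with k₀ = 0.9996 gives E = 374428.528 m, N = 6987051.630 m.

E 374429 m, N 6987052 m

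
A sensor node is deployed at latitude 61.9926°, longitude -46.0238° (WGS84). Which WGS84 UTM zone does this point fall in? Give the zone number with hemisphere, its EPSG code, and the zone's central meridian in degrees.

UTM zone = ⌊(λ + 180)/6⌋ + 1; -46.0238° ∈ [-48°, -42°) → zone 23.
Hemisphere: N (φ ≥ 0).
Central meridian λ₀ = 6×23 − 183 = -45°.
EPSG code: 32623.

Zone 23N (EPSG:32623), central meridian -45°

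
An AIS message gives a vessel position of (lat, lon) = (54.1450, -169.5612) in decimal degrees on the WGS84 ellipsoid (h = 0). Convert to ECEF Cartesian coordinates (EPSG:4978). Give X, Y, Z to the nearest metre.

X -3682177 m, Y -678384 m, Z 5146214 m

WGS84: a = 6378137 m, e² = 0.006694380; N(φ) = a/√(1−e²sin²φ) = 6392207.762 m.
X = (N+h)·cosφ·cosλ = -3682176.657 m; Y = (N+h)·cosφ·sinλ = -678383.719 m; Z = (N(1−e²)+h)·sinφ = 5146213.813 m.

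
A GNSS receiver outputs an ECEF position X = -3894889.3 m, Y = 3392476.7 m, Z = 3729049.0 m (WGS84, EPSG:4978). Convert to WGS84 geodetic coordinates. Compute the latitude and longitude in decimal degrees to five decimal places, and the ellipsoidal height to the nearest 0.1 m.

λ = atan2(Y, X) = 138.94390005°; p = √(X²+Y²) = 5165177.7 m.
Bowring's method on WGS84 (a = 6378137 m, b = 6356752.314 m) gives φ = 36.01060056°, h = -160.223 m.

lat 36.01060°, lon 138.94390°, h -160.2 m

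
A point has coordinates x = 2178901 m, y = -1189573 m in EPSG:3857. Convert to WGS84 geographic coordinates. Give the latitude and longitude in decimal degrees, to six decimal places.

R = 6378137 m. λ = x/R = 19.57340071°.
φ = 2·arctan(exp(y/R)) − 90° = 2·arctan(0.82985) − 90° = -10.62469634°.

lat -10.624696°, lon 19.573401°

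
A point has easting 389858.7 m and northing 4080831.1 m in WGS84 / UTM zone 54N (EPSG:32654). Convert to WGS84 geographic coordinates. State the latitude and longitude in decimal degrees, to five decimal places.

lat 36.86700°, lon 139.76430°

Zone 54N: λ₀ = 141°, k₀ = 0.9996, false easting 500000 m.
Meridian distance M = (N − FN)/k₀ = 4082464.1 m.
Inverse transverse Mercator on WGS84 gives φ = 36.86700040°, λ = 139.76430047°.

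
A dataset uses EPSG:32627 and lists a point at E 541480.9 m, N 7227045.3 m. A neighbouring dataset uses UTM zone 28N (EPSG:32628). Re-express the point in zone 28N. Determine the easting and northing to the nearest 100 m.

E 260500 m, N 7236500 m

UTM 27N → geographic: φ = 65.16419982°, λ = -20.11490027°.
UTM 28N (λ₀ = -15°) forward: E = 260486.200 m, N = 7236465.433 m.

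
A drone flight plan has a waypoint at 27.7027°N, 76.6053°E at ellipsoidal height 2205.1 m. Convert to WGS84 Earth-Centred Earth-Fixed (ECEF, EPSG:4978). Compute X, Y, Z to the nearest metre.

X 1309577 m, Y 5499285 m, Z 2948401 m

WGS84: a = 6378137 m, e² = 0.006694380; N(φ) = a/√(1−e²sin²φ) = 6382755.857 m.
X = (N+h)·cosφ·cosλ = 1309577.007 m; Y = (N+h)·cosφ·sinλ = 5499285.326 m; Z = (N(1−e²)+h)·sinφ = 2948400.881 m.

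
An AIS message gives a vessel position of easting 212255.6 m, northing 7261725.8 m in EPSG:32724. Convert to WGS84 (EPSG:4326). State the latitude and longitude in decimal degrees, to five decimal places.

Zone 24S: λ₀ = -39°, k₀ = 0.9996, false easting 500000 m, false northing 10000000 m.
Meridian distance M = (N − FN)/k₀ = -2739369.9 m.
Inverse transverse Mercator on WGS84 gives φ = -24.73210031°, λ = -41.84459998°.

lat -24.73210°, lon -41.84460°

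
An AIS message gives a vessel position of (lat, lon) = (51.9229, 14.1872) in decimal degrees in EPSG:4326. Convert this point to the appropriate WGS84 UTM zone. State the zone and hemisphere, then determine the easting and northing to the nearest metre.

Zone 33N: E 444105 m, N 5752775 m

Longitude 14.1872° lies in the 6° band [12°, 18°), giving zone 33; latitude is north of the equator, so 33N.
Zone 33 central meridian λ₀ = 6×33 − 183 = 15°; Δλ = -0.8128°.
Transverse Mercator on WGS84 with k₀ = 0.9996 gives E = 444105.474 m, N = 5752775.084 m.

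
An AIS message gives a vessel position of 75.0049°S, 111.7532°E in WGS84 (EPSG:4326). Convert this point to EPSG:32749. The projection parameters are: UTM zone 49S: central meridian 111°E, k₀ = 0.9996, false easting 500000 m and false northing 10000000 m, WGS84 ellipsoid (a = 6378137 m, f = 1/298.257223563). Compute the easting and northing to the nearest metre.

Zone 49 central meridian λ₀ = 6×49 − 183 = 111°; Δλ = +0.7532°.
Transverse Mercator on WGS84 with k₀ = 0.9996 gives E = 521752.798 m, N = 1675708.364 m.

E 521753 m, N 1675708 m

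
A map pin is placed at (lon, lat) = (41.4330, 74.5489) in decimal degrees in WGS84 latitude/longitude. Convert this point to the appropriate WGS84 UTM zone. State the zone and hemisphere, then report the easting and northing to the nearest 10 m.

Zone 37N: E 572330 m, N 8274760 m

Longitude 41.4330° lies in the 6° band [36°, 42°), giving zone 37; latitude is north of the equator, so 37N.
Zone 37 central meridian λ₀ = 6×37 − 183 = 39°; Δλ = +2.4330°.
Transverse Mercator on WGS84 with k₀ = 0.9996 gives E = 572333.975 m, N = 8274757.447 m.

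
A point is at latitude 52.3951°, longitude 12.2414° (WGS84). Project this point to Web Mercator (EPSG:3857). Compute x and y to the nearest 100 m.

x 1362700 m, y 6871900 m

Web Mercator is spherical with R = a = 6378137 m.
x = R·λ = 6378137 × 0.213652735 = 1362706.415 m.
y = R·ln tan(π/4 + φ/2) = 6378137 × 1.077412152 = 6871882.310 m.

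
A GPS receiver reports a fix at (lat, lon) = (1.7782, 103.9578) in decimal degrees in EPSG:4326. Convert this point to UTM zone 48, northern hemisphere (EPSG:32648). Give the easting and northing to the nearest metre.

Zone 48 central meridian λ₀ = 6×48 − 183 = 105°; Δλ = -1.0422°.
Transverse Mercator on WGS84 with k₀ = 0.9996 gives E = 384078.284 m, N = 196577.880 m.

E 384078 m, N 196578 m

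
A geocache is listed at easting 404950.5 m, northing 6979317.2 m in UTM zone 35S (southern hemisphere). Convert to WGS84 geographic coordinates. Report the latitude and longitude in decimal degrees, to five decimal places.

Zone 35S: λ₀ = 27°, k₀ = 0.9996, false easting 500000 m, false northing 10000000 m.
Meridian distance M = (N − FN)/k₀ = -3021891.6 m.
Inverse transverse Mercator on WGS84 gives φ = -27.30590037°, λ = 26.03939966°.

lat -27.30590°, lon 26.03940°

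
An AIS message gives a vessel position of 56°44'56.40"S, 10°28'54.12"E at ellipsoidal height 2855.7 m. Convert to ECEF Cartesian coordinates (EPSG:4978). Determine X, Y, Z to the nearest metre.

X 3448443 m, Y 637992 m, Z -5313014 m

WGS84: a = 6378137 m, e² = 0.006694380; N(φ) = a/√(1−e²sin²φ) = 6393120.122 m.
X = (N+h)·cosφ·cosλ = 3448443.112 m; Y = (N+h)·cosφ·sinλ = 637991.970 m; Z = (N(1−e²)+h)·sinφ = -5313013.881 m.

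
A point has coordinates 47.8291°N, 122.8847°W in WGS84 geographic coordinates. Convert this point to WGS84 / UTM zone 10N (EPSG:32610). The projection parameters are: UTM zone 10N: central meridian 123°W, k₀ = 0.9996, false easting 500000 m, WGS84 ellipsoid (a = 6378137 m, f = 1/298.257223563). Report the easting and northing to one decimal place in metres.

E 508629.2 m, N 5297312.1 m

Zone 10 central meridian λ₀ = 6×10 − 183 = -123°; Δλ = +0.1153°.
Transverse Mercator on WGS84 with k₀ = 0.9996 gives E = 508629.229 m, N = 5297312.118 m.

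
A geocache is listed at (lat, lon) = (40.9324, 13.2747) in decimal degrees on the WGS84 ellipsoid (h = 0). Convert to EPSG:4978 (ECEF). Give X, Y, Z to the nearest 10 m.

WGS84: a = 6378137 m, e² = 0.006694380; N(φ) = a/√(1−e²sin²φ) = 6387320.684 m.
X = (N+h)·cosφ·cosλ = 4696576.875 m; Y = (N+h)·cosφ·sinλ = 1108034.209 m; Z = (N(1−e²)+h)·sinφ = 4156754.541 m.

X 4696580 m, Y 1108030 m, Z 4156750 m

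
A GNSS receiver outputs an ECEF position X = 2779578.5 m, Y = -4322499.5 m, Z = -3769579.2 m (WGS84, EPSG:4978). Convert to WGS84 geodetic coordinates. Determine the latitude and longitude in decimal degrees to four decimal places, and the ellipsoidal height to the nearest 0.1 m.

lat -36.4442°, lon -57.2570°, h 2733.7 m

λ = atan2(Y, X) = -57.25700076°; p = √(X²+Y²) = 5139071.8 m.
Bowring's method on WGS84 (a = 6378137 m, b = 6356752.314 m) gives φ = -36.44419994°, h = 2733.712 m.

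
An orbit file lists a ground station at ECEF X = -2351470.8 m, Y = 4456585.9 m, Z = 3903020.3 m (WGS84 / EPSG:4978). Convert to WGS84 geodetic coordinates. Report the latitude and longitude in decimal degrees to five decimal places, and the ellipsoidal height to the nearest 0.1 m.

lat 37.94690°, lon 117.81790°, h 3614.2 m

λ = atan2(Y, X) = 117.81789982°; p = √(X²+Y²) = 5038905.9 m.
Bowring's method on WGS84 (a = 6378137 m, b = 6356752.314 m) gives φ = 37.94689973°, h = 3614.198 m.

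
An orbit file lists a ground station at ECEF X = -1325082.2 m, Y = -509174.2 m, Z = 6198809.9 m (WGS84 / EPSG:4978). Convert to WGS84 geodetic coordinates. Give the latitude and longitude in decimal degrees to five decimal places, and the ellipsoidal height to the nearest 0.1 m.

lat 77.18500°, lon -158.98030°, h 1459.6 m

λ = atan2(Y, X) = -158.98030021°; p = √(X²+Y²) = 1419542.6 m.
Bowring's method on WGS84 (a = 6378137 m, b = 6356752.314 m) gives φ = 77.18499961°, h = 1459.589 m.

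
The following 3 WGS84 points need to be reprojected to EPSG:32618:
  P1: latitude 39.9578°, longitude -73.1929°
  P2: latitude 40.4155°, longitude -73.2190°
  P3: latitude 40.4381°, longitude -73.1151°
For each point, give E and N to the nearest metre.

P1: E 654353 m, N 4424637 m; P2: E 651104 m, N 4475398 m; P3: E 659866 m, N 4478090 m

UTM zone 18N: λ₀ = -75°, k₀ = 0.9996.
P1 (39.9578°, -73.1929°) → (654352.964, 4424636.990) m.
P2 (40.4155°, -73.2190°) → (651104.113, 4475398.164) m.
P3 (40.4381°, -73.1151°) → (659866.185, 4478089.851) m.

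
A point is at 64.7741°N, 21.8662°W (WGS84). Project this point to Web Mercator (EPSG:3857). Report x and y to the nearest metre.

Web Mercator is spherical with R = a = 6378137 m.
x = R·λ = 6378137 × -0.381637185 = -2434134.250 m.
y = R·ln tan(π/4 + φ/2) = 6378137 × 1.497164212 = 9549118.458 m.

x -2434134 m, y 9549118 m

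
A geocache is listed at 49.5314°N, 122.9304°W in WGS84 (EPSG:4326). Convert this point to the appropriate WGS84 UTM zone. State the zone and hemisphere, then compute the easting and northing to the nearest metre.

Longitude -122.9304° lies in the 6° band [-126°, -120°), giving zone 10; latitude is north of the equator, so 10N.
Zone 10 central meridian λ₀ = 6×10 − 183 = -123°; Δλ = +0.0696°.
Transverse Mercator on WGS84 with k₀ = 0.9996 gives E = 505036.342 m, N = 5486534.057 m.

Zone 10N: E 505036 m, N 5486534 m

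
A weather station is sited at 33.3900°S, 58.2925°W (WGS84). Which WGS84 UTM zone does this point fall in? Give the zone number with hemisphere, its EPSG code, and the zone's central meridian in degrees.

Zone 21S (EPSG:32721), central meridian -57°

UTM zone = ⌊(λ + 180)/6⌋ + 1; -58.2925° ∈ [-60°, -54°) → zone 21.
Hemisphere: S (φ < 0).
Central meridian λ₀ = 6×21 − 183 = -57°.
EPSG code: 32721.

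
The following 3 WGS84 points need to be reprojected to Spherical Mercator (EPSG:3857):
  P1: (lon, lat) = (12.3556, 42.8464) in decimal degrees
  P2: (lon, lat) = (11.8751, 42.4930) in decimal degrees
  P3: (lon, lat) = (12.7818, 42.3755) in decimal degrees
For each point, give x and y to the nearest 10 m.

P1: x 1375420 m, y 5288620 m; P2: x 1321930 m, y 5235120 m; P3: x 1422860 m, y 5217390 m

Web Mercator: x = R·λ, y = R·ln tan(π/4+φ/2), R = 6378137 m.
P1 (42.8464°, 12.3556°) → (1375419.100, 5288621.508) m.
P2 (42.4930°, 11.8751°) → (1321930.085, 5235116.932) m.
P3 (42.3755°, 12.7818°) → (1422863.467, 5217394.544) m.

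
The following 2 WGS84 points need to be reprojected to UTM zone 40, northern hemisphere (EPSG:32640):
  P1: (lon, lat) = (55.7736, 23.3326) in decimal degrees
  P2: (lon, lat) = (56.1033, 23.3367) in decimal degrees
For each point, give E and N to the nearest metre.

P1: E 374620 m, N 2580871 m; P2: E 408332 m, N 2581077 m

UTM zone 40N: λ₀ = 57°, k₀ = 0.9996.
P1 (23.3326°, 55.7736°) → (374620.083, 2580870.787) m.
P2 (23.3367°, 56.1033°) → (408331.736, 2581077.322) m.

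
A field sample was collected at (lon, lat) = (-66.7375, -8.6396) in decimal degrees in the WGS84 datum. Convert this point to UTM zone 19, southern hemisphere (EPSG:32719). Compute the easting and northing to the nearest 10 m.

Zone 19 central meridian λ₀ = 6×19 − 183 = -69°; Δλ = +2.2625°.
Transverse Mercator on WGS84 with k₀ = 0.9996 gives E = 748983.848 m, N = 9044253.503 m.

E 748980 m, N 9044250 m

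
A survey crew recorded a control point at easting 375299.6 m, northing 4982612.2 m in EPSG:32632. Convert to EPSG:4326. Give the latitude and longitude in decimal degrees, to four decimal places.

lat 44.9860°, lon 7.4182°

Zone 32N: λ₀ = 9°, k₀ = 0.9996, false easting 500000 m.
Meridian distance M = (N − FN)/k₀ = 4984606.0 m.
Inverse transverse Mercator on WGS84 gives φ = 44.98599992°, λ = 7.41820032°.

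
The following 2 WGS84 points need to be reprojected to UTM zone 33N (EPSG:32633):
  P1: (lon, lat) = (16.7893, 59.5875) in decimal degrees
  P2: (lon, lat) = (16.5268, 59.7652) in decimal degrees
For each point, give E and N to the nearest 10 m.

UTM zone 33N: λ₀ = 15°, k₀ = 0.9996.
P1 (59.5875°, 16.7893°) → (601034.810, 6606834.164) m.
P2 (59.7652°, 16.5268°) → (585759.097, 6626249.813) m.

P1: E 601030 m, N 6606830 m; P2: E 585760 m, N 6626250 m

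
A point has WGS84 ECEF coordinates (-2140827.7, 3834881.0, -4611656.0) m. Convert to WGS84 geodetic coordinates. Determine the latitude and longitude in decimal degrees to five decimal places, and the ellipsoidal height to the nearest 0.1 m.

λ = atan2(Y, X) = 119.17250030°; p = √(X²+Y²) = 4391976.3 m.
Bowring's method on WGS84 (a = 6378137 m, b = 6356752.314 m) gives φ = -46.58979981°, h = 1527.838 m.

lat -46.58980°, lon 119.17250°, h 1527.8 m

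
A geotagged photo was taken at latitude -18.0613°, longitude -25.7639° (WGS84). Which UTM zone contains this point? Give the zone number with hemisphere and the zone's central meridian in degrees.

Zone 26S, central meridian -27°

UTM zone = ⌊(λ + 180)/6⌋ + 1; -25.7639° ∈ [-30°, -24°) → zone 26.
Hemisphere: S (φ < 0).
Central meridian λ₀ = 6×26 − 183 = -27°.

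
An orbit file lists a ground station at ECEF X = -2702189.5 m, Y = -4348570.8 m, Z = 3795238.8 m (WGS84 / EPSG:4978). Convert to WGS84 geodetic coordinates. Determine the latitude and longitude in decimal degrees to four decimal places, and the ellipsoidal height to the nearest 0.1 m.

λ = atan2(Y, X) = -121.85670009°; p = √(X²+Y²) = 5119755.5 m.
Bowring's method on WGS84 (a = 6378137 m, b = 6356752.314 m) gives φ = 36.73349951°, h = 2518.899 m.

lat 36.7335°, lon -121.8567°, h 2518.9 m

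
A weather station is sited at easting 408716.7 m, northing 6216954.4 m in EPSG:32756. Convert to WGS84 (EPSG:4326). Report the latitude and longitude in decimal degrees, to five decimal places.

lat -34.18440°, lon 152.00940°

Zone 56S: λ₀ = 153°, k₀ = 0.9996, false easting 500000 m, false northing 10000000 m.
Meridian distance M = (N − FN)/k₀ = -3784559.4 m.
Inverse transverse Mercator on WGS84 gives φ = -34.18440014°, λ = 152.00940008°.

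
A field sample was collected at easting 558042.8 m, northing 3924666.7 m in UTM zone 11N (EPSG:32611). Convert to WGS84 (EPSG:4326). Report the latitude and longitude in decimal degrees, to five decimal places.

Zone 11N: λ₀ = -117°, k₀ = 0.9996, false easting 500000 m.
Meridian distance M = (N − FN)/k₀ = 3926237.2 m.
Inverse transverse Mercator on WGS84 gives φ = 35.46380008°, λ = -116.36029991°.

lat 35.46380°, lon -116.36030°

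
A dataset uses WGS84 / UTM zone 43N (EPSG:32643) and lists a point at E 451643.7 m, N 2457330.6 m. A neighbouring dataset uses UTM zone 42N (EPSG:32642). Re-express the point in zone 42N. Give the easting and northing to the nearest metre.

E 1070643 m, N 2467694 m

UTM 43N → geographic: φ = 22.22070035°, λ = 74.53080012°.
UTM 42N (λ₀ = 69°) forward: E = 1070643.311 m, N = 2467693.828 m.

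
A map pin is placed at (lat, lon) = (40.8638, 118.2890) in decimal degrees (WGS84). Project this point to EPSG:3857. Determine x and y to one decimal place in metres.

Web Mercator is spherical with R = a = 6378137 m.
x = R·λ = 6378137 × 2.064532519 = 13167871.246 m.
y = R·ln tan(π/4 + φ/2) = 6378137 × 0.782716474 = 4992272.904 m.

x 13167871.2 m, y 4992272.9 m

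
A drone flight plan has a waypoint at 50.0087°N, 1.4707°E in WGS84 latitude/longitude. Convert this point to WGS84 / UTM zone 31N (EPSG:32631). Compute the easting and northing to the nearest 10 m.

E 390420 m, N 5540720 m

Zone 31 central meridian λ₀ = 6×31 − 183 = 3°; Δλ = -1.5293°.
Transverse Mercator on WGS84 with k₀ = 0.9996 gives E = 390421.571 m, N = 5540718.535 m.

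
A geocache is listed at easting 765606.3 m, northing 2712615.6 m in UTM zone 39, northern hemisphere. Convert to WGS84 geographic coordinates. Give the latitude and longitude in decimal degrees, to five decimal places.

Zone 39N: λ₀ = 51°, k₀ = 0.9996, false easting 500000 m.
Meridian distance M = (N − FN)/k₀ = 2713701.1 m.
Inverse transverse Mercator on WGS84 gives φ = 24.50459956°, λ = 53.62110013°.

lat 24.50460°, lon 53.62110°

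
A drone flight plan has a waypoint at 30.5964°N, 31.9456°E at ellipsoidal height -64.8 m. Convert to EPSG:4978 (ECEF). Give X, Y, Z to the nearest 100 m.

X 4662700 m, Y 2907400 m, Z 3227400 m

WGS84: a = 6378137 m, e² = 0.006694380; N(φ) = a/√(1−e²sin²φ) = 6383675.007 m.
X = (N+h)·cosφ·cosλ = 4662656.036 m; Y = (N+h)·cosφ·sinλ = 2907398.928 m; Z = (N(1−e²)+h)·sinφ = 3227425.288 m.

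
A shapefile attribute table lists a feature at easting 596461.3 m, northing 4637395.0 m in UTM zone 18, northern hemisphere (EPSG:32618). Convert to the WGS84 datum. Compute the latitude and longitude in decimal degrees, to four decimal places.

Zone 18N: λ₀ = -75°, k₀ = 0.9996, false easting 500000 m.
Meridian distance M = (N − FN)/k₀ = 4639250.7 m.
Inverse transverse Mercator on WGS84 gives φ = 41.88260021°, λ = -73.83739969°.

lat 41.8826°, lon -73.8374°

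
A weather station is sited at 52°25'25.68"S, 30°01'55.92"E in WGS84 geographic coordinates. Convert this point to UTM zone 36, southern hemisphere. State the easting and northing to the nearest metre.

Zone 36 central meridian λ₀ = 6×36 − 183 = 33°; Δλ = -2.9678°.
Transverse Mercator on WGS84 with k₀ = 0.9996 gives E = 298211.577 m, N = 4187680.306 m.

E 298212 m, N 4187680 m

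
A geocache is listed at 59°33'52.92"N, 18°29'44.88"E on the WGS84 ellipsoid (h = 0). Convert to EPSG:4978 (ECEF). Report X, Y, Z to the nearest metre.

X 3071706 m, Y 1027528 m, Z 5476070 m

WGS84: a = 6378137 m, e² = 0.006694380; N(φ) = a/√(1−e²sin²φ) = 6394067.033 m.
X = (N+h)·cosφ·cosλ = 3071706.056 m; Y = (N+h)·cosφ·sinλ = 1027528.099 m; Z = (N(1−e²)+h)·sinφ = 5476069.751 m.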